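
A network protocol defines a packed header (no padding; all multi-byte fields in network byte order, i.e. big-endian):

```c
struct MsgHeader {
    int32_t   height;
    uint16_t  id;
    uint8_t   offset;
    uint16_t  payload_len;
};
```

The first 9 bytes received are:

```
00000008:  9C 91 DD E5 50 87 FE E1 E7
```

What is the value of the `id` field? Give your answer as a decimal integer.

`id` follows `height` (4 bytes), so it starts at byte offset 4 and occupies 2 bytes.
Bytes at offsets 4..5: 50 87.
Big-endian stores the most-significant byte at the lowest address.
The bytes are already most-significant first: 0x5087.
0x5087 = 20615.

20615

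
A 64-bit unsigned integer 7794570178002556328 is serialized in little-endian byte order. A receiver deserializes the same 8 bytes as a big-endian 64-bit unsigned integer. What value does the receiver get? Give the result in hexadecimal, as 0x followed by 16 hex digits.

7794570178002556328 in 64-bit hexadecimal is 0x6C2BE0478CB215A8.
Stored little-endian, the bytes at ascending addresses are A8 15 B2 8C 47 E0 2B 6C.
Read back as big-endian, the last byte is least significant, giving 0xA815B28C47E02B6C.

0xA815B28C47E02B6C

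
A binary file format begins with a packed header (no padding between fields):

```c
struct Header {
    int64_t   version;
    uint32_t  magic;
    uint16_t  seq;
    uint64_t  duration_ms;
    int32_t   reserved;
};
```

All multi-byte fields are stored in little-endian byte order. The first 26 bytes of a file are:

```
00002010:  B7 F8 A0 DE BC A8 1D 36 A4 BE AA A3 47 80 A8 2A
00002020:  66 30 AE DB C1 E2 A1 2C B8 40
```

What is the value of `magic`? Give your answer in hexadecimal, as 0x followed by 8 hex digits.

0xA3AABEA4

`magic` follows `version` (8 bytes), so it starts at byte offset 8 and occupies 4 bytes.
Bytes at offsets 8..11: A4 BE AA A3.
Little-endian stores the least-significant byte at the lowest address.
Reassemble most-significant byte first: A3 AA BE A4 → 0xA3AABEA4.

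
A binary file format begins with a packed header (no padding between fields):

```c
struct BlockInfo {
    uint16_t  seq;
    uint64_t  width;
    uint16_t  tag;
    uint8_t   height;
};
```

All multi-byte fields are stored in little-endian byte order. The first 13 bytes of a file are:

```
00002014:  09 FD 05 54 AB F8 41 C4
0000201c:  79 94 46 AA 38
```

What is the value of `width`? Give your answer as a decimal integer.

10698798177419219973

`width` follows `seq` (2 bytes), so it starts at byte offset 2 and occupies 8 bytes.
Bytes at offsets 2..9: 05 54 AB F8 41 C4 79 94.
Little-endian: lowest address holds the least-significant byte.
Reassemble most-significant byte first: 94 79 C4 41 F8 AB 54 05 → 0x9479C441F8AB5405.
0x9479C441F8AB5405 = 10698798177419219973.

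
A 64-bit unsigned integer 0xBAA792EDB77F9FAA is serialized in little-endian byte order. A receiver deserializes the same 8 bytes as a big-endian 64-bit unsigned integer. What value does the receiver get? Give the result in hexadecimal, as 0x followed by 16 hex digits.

0xAA9F7FB7ED92A7BA

Stored little-endian, the bytes at ascending addresses are AA 9F 7F B7 ED 92 A7 BA.
Read back as big-endian, the last byte is least significant, giving 0xAA9F7FB7ED92A7BA.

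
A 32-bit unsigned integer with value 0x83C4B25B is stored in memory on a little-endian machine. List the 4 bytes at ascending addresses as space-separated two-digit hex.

5B B2 C4 83

Split into bytes (most-significant first): 83 C4 B2 5B.
Little-endian stores the least-significant byte at the lowest address.
So at ascending addresses the bytes are 5B B2 C4 83.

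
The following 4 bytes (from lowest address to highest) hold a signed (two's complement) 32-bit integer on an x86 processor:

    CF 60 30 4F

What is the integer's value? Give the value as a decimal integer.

Little-endian stores the least-significant byte at the lowest address.
Reassemble most-significant byte first: 4F 30 60 CF → 0x4F3060CF.
0x4F3060CF = 1328570575.

1328570575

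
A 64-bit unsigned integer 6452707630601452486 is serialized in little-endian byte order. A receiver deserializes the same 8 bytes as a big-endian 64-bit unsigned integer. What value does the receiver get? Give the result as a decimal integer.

6452707630601452486 in 64-bit hexadecimal is 0x598C9F66F173BBC6.
Stored little-endian, the bytes at ascending addresses are C6 BB 73 F1 66 9F 8C 59.
Read back as big-endian, the last byte is least significant, giving 0xC6BB73F1669F8C59.
0xC6BB73F1669F8C59 = 14320166920800668761.

14320166920800668761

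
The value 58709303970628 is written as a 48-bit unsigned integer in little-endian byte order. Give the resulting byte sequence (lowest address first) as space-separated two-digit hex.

58709303970628 in hexadecimal, padded to 48 bits, is 0x356553354B44.
Split into bytes (most-significant first): 35 65 53 35 4B 44.
Little-endian stores the least-significant byte at the lowest address.
So at ascending addresses the bytes are 44 4B 35 53 65 35.

44 4B 35 53 65 35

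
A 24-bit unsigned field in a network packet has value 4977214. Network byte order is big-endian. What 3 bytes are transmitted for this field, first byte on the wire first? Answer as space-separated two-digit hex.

4977214 in hexadecimal, padded to 24 bits, is 0x4BF23E.
Split into bytes (most-significant first): 4B F2 3E.
Big-endian stores the most-significant byte at the lowest address.
So the memory order matches the most-significant-first order: 4B F2 3E.

4B F2 3E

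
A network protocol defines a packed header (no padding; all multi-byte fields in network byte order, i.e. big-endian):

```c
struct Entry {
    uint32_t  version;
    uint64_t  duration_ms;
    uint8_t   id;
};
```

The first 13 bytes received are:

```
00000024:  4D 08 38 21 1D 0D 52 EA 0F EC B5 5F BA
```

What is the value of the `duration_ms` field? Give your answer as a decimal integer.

2093420567040144735

`duration_ms` follows `version` (4 bytes), so it starts at byte offset 4 and occupies 8 bytes.
Bytes at offsets 4..11: 1D 0D 52 EA 0F EC B5 5F.
Big-endian stores the most-significant byte at the lowest address.
The bytes are already most-significant first: 0x1D0D52EA0FECB55F.
0x1D0D52EA0FECB55F = 2093420567040144735.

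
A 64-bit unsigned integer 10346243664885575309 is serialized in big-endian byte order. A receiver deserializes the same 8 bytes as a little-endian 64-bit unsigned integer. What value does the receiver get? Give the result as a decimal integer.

10227151273669268879

10346243664885575309 in 64-bit hexadecimal is 0x8F953DCBE523EE8D.
Stored big-endian, the bytes at ascending addresses are 8F 95 3D CB E5 23 EE 8D.
Read back as little-endian, the first byte is least significant, giving 0x8DEE23E5CB3D958F.
0x8DEE23E5CB3D958F = 10227151273669268879.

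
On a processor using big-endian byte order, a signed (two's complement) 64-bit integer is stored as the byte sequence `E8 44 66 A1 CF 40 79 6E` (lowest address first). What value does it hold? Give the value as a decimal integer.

In big-endian order the high byte comes first in memory.
The bytes are already most-significant first: 0xE84466A1CF40796E.
Top bit is set, so as a signed 64-bit value this is 0xE84466A1CF40796E − 2^64 = -1710129113341068946.

-1710129113341068946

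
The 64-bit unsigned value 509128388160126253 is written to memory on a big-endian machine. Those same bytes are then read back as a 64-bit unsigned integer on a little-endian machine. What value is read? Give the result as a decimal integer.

509128388160126253 in 64-bit hexadecimal is 0x0710C9925159FD2D.
Stored big-endian, the bytes at ascending addresses are 07 10 C9 92 51 59 FD 2D.
Read back as little-endian, the first byte is least significant, giving 0x2DFD595192C91007.
0x2DFD595192C91007 = 3313903107704426503.

3313903107704426503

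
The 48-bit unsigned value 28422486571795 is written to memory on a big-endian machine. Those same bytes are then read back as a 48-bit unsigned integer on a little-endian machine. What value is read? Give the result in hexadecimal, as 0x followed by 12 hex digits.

28422486571795 in 48-bit hexadecimal is 0x19D9A0373B13.
Stored big-endian, the bytes at ascending addresses are 19 D9 A0 37 3B 13.
Read back as little-endian, the first byte is least significant, giving 0x133B37A0D919.

0x133B37A0D919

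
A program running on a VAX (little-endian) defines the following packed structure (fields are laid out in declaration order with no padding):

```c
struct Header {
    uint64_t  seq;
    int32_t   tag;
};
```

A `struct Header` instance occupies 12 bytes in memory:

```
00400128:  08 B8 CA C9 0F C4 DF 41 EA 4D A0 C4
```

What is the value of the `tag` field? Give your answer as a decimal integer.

`tag` follows `seq` (8 bytes), so it starts at byte offset 8 and occupies 4 bytes.
Bytes at offsets 8..11: EA 4D A0 C4.
Little-endian: lowest address holds the least-significant byte.
Reassemble most-significant byte first: C4 A0 4D EA → 0xC4A04DEA.
Top bit is set, so as a signed 32-bit value this is 0xC4A04DEA − 2^32 = -996127254.

-996127254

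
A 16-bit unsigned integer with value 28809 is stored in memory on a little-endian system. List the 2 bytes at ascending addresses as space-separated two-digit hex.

89 70

28809 in hexadecimal, padded to 16 bits, is 0x7089.
Split into bytes (most-significant first): 70 89.
In little-endian order the low byte comes first in memory.
So at ascending addresses the bytes are 89 70.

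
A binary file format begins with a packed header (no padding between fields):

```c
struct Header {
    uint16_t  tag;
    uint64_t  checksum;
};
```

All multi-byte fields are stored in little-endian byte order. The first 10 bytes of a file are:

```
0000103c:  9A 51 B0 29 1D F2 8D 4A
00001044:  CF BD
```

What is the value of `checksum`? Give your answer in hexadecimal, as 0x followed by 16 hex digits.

0xBDCF4A8DF21D29B0

`checksum` follows `tag` (2 bytes), so it starts at byte offset 2 and occupies 8 bytes.
Bytes at offsets 2..9: B0 29 1D F2 8D 4A CF BD.
Little-endian stores the least-significant byte at the lowest address.
Reassemble most-significant byte first: BD CF 4A 8D F2 1D 29 B0 → 0xBDCF4A8DF21D29B0.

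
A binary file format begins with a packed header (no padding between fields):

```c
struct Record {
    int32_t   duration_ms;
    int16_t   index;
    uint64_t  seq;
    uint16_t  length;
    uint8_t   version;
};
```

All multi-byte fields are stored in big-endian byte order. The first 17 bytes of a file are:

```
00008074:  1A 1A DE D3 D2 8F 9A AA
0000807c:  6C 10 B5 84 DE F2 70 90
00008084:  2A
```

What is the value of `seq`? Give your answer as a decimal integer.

11144839046902374130

`seq` follows `duration_ms` (4 B), `index` (2 B), so it starts at offset 4 + 2 = 6 and occupies 8 bytes.
Bytes at offsets 6..13: 9A AA 6C 10 B5 84 DE F2.
In big-endian order the high byte comes first in memory.
The bytes are already most-significant first: 0x9AAA6C10B584DEF2.
0x9AAA6C10B584DEF2 = 11144839046902374130.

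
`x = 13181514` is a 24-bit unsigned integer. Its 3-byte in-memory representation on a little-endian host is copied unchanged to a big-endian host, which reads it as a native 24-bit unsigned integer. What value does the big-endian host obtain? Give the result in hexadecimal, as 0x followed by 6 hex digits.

13181514 in 24-bit hexadecimal is 0xC9224A.
Stored little-endian, the bytes at ascending addresses are 4A 22 C9.
Read back as big-endian, the last byte is least significant, giving 0x4A22C9.

0x4A22C9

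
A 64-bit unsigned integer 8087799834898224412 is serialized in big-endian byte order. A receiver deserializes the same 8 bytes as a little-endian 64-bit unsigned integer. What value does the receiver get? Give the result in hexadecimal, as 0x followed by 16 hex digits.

8087799834898224412 in 64-bit hexadecimal is 0x703DA3194D92551C.
Stored big-endian, the bytes at ascending addresses are 70 3D A3 19 4D 92 55 1C.
Read back as little-endian, the first byte is least significant, giving 0x1C55924D19A33D70.

0x1C55924D19A33D70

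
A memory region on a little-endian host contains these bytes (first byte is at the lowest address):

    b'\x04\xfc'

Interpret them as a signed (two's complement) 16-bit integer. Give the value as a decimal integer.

-1020

In little-endian order the low byte comes first in memory.
Reassemble most-significant byte first: FC 04 → 0xFC04.
Top bit is set, so as a signed 16-bit value this is 0xFC04 − 2^16 = -1020.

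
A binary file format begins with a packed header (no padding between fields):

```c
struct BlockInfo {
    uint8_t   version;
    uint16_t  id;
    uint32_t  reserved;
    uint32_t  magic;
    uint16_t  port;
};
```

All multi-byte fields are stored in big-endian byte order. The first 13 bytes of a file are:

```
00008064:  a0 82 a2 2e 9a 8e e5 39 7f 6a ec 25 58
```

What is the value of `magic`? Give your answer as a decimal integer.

964651756

`magic` follows `version` (1 B), `id` (2 B), `reserved` (4 B), so it starts at offset 1 + 2 + 4 = 7 and occupies 4 bytes.
Bytes at offsets 7..10: 39 7F 6A EC.
Big-endian stores the most-significant byte at the lowest address.
The bytes are already most-significant first: 0x397F6AEC.
0x397F6AEC = 964651756.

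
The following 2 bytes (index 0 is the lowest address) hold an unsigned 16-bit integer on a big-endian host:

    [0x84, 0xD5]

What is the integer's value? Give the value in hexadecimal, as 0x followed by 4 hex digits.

Big-endian: lowest address holds the most-significant byte.
The bytes are already most-significant first: 0x84D5.

0x84D5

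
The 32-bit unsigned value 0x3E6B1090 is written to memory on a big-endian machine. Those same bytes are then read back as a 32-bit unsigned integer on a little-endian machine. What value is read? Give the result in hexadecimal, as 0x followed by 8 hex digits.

0x90106B3E

Stored big-endian, the bytes at ascending addresses are 3E 6B 10 90.
Read back as little-endian, the first byte is least significant, giving 0x90106B3E.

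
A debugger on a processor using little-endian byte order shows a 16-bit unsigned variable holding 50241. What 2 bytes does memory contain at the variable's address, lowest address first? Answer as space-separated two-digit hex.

50241 in hexadecimal, padded to 16 bits, is 0xC441.
Split into bytes (most-significant first): C4 41.
In little-endian order the low byte comes first in memory.
So at ascending addresses the bytes are 41 C4.

41 C4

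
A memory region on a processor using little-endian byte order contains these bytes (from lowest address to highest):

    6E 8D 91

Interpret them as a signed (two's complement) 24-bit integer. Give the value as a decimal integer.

In little-endian order the low byte comes first in memory.
Reassemble most-significant byte first: 91 8D 6E → 0x918D6E.
Top bit is set, so as a signed 24-bit value this is 0x918D6E − 2^24 = -7238290.

-7238290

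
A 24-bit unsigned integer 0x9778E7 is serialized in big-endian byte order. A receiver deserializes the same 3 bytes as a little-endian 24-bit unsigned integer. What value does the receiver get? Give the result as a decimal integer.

15169687

Stored big-endian, the bytes at ascending addresses are 97 78 E7.
Read back as little-endian, the first byte is least significant, giving 0xE77897.
0xE77897 = 15169687.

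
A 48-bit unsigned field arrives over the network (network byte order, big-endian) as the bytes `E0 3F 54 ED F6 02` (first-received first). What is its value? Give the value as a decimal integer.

246562612442626

Big-endian stores the most-significant byte at the lowest address.
The bytes are already most-significant first: 0xE03F54EDF602.
0xE03F54EDF602 = 246562612442626.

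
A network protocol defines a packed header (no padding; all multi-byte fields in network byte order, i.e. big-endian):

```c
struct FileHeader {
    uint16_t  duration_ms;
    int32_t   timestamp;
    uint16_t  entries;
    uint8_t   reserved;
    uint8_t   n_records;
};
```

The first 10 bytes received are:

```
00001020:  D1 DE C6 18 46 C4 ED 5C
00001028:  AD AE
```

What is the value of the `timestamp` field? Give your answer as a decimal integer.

-971487548

`timestamp` follows `duration_ms` (2 bytes), so it starts at byte offset 2 and occupies 4 bytes.
Bytes at offsets 2..5: C6 18 46 C4.
Big-endian stores the most-significant byte at the lowest address.
The bytes are already most-significant first: 0xC61846C4.
Top bit is set, so as a signed 32-bit value this is 0xC61846C4 − 2^32 = -971487548.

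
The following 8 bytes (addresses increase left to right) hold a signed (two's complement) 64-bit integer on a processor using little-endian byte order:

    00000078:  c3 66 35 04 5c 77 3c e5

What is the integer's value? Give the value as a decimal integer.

Little-endian stores the least-significant byte at the lowest address.
Reassemble most-significant byte first: E5 3C 77 5C 04 35 66 C3 → 0xE53C775C043566C3.
Top bit is set, so as a signed 64-bit value this is 0xE53C775C043566C3 − 2^64 = -1928535303330109757.

-1928535303330109757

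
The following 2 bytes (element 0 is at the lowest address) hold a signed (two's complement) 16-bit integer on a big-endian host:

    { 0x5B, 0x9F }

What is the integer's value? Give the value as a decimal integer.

23455

In big-endian order the high byte comes first in memory.
The bytes are already most-significant first: 0x5B9F.
0x5B9F = 23455.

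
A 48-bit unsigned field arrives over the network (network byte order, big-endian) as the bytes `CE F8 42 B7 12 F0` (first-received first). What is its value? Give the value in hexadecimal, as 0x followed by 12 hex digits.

0xCEF842B712F0

In big-endian order the high byte comes first in memory.
The bytes are already most-significant first: 0xCEF842B712F0.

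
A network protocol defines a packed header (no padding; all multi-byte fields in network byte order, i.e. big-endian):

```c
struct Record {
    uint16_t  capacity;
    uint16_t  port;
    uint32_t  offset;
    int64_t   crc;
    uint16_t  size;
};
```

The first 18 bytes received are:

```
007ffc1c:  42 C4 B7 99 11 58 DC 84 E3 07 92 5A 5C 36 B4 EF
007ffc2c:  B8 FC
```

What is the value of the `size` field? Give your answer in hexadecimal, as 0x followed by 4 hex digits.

0xB8FC

`size` follows `capacity` (2 B), `port` (2 B), `offset` (4 B), `crc` (8 B), so it starts at offset 2 + 2 + 4 + 8 = 16 and occupies 2 bytes.
Bytes at offsets 16..17: B8 FC.
Big-endian: lowest address holds the most-significant byte.
The bytes are already most-significant first: 0xB8FC.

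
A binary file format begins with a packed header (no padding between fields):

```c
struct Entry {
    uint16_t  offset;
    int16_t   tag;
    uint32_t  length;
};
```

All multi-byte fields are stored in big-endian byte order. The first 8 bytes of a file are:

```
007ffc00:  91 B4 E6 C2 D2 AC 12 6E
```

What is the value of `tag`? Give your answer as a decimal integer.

-6462

`tag` follows `offset` (2 bytes), so it starts at byte offset 2 and occupies 2 bytes.
Bytes at offsets 2..3: E6 C2.
In big-endian order the high byte comes first in memory.
The bytes are already most-significant first: 0xE6C2.
Top bit is set, so as a signed 16-bit value this is 0xE6C2 − 2^16 = -6462.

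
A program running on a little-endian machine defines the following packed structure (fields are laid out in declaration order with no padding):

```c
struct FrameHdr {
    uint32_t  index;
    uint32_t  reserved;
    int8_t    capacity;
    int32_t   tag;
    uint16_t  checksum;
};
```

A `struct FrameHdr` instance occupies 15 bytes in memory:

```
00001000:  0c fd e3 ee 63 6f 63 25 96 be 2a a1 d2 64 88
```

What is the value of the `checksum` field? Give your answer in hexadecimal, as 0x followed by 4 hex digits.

`checksum` follows `index` (4 B), `reserved` (4 B), `capacity` (1 B), `tag` (4 B), so it starts at offset 4 + 4 + 1 + 4 = 13 and occupies 2 bytes.
Bytes at offsets 13..14: 64 88.
Little-endian stores the least-significant byte at the lowest address.
Reassemble most-significant byte first: 88 64 → 0x8864.

0x8864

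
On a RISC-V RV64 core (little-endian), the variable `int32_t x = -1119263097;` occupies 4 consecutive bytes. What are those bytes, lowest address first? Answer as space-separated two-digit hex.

Two's complement of -1119263097 in 32 bits: 1119263097 = 0x42B69979; invert → 0xBD496686; add 1 → 0xBD496687.
Split into bytes (most-significant first): BD 49 66 87.
Little-endian stores the least-significant byte at the lowest address.
So at ascending addresses the bytes are 87 66 49 BD.

87 66 49 BD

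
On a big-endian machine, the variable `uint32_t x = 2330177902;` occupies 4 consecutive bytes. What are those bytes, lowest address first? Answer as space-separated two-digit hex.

2330177902 in hexadecimal, padded to 32 bits, is 0x8AE3B16E.
Split into bytes (most-significant first): 8A E3 B1 6E.
Big-endian: lowest address holds the most-significant byte.
So the memory order matches the most-significant-first order: 8A E3 B1 6E.

8A E3 B1 6E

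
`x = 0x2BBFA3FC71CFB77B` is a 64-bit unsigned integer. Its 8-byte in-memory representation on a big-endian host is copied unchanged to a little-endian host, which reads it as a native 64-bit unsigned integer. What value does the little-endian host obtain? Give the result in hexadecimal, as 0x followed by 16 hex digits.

0x7BB7CF71FCA3BF2B

Stored big-endian, the bytes at ascending addresses are 2B BF A3 FC 71 CF B7 7B.
Read back as little-endian, the first byte is least significant, giving 0x7BB7CF71FCA3BF2B.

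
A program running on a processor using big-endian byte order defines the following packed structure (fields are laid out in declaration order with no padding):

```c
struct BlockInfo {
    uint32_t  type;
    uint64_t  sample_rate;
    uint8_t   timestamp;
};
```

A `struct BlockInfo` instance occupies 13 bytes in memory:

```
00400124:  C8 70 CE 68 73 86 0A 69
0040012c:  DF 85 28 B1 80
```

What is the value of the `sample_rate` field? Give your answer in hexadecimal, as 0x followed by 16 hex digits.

`sample_rate` follows `type` (4 bytes), so it starts at byte offset 4 and occupies 8 bytes.
Bytes at offsets 4..11: 73 86 0A 69 DF 85 28 B1.
In big-endian order the high byte comes first in memory.
The bytes are already most-significant first: 0x73860A69DF8528B1.

0x73860A69DF8528B1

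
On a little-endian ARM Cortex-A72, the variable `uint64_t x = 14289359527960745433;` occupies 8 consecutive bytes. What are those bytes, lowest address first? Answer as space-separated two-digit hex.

D9 95 F1 4B C8 00 4E C6

14289359527960745433 in hexadecimal, padded to 64 bits, is 0xC64E00C84BF195D9.
Split into bytes (most-significant first): C6 4E 00 C8 4B F1 95 D9.
Little-endian: lowest address holds the least-significant byte.
So at ascending addresses the bytes are D9 95 F1 4B C8 00 4E C6.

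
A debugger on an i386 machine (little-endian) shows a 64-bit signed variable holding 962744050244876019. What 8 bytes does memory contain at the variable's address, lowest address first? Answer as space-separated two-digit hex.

F3 76 77 E4 9C 5A 5C 0D

962744050244876019 in hexadecimal, padded to 64 bits, is 0x0D5C5A9CE47776F3.
Split into bytes (most-significant first): 0D 5C 5A 9C E4 77 76 F3.
Little-endian stores the least-significant byte at the lowest address.
So at ascending addresses the bytes are F3 76 77 E4 9C 5A 5C 0D.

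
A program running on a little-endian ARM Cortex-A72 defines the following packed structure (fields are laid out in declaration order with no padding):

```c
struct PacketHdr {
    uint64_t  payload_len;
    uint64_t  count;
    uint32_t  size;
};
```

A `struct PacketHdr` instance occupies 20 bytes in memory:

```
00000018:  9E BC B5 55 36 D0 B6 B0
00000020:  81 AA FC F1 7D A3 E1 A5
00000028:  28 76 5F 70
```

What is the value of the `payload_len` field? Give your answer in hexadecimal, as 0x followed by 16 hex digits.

`payload_len` is the first field, at byte offset 0, occupying 8 bytes.
Bytes at offsets 0..7: 9E BC B5 55 36 D0 B6 B0.
Little-endian: lowest address holds the least-significant byte.
Reassemble most-significant byte first: B0 B6 D0 36 55 B5 BC 9E → 0xB0B6D03655B5BC9E.

0xB0B6D03655B5BC9E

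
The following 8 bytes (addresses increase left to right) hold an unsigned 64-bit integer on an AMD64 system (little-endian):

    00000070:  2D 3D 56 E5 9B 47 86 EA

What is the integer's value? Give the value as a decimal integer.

Little-endian: lowest address holds the least-significant byte.
Reassemble most-significant byte first: EA 86 47 9B E5 56 3D 2D → 0xEA86479BE5563D2D.
0xEA86479BE5563D2D = 16899273386647502125.

16899273386647502125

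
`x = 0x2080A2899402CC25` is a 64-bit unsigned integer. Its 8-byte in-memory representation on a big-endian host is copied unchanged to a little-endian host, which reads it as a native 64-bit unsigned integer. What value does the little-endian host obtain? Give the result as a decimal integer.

2723554711639851040

Stored big-endian, the bytes at ascending addresses are 20 80 A2 89 94 02 CC 25.
Read back as little-endian, the first byte is least significant, giving 0x25CC029489A28020.
0x25CC029489A28020 = 2723554711639851040.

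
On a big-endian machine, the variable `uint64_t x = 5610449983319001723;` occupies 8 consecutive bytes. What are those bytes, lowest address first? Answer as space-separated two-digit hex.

5610449983319001723 in hexadecimal, padded to 64 bits, is 0x4DDC5288CDD34A7B.
Split into bytes (most-significant first): 4D DC 52 88 CD D3 4A 7B.
In big-endian order the high byte comes first in memory.
So the memory order matches the most-significant-first order: 4D DC 52 88 CD D3 4A 7B.

4D DC 52 88 CD D3 4A 7B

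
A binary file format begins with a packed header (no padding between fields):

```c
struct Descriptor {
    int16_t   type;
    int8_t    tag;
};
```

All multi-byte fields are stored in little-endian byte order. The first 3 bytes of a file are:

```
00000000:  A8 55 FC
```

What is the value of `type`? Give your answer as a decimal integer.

21928

`type` is the first field, at byte offset 0, occupying 2 bytes.
Bytes at offsets 0..1: A8 55.
Little-endian: lowest address holds the least-significant byte.
Reassemble most-significant byte first: 55 A8 → 0x55A8.
0x55A8 = 21928.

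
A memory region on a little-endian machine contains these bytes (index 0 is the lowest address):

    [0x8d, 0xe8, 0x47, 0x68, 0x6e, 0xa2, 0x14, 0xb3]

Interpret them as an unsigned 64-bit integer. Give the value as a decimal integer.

12904117427402958989

Little-endian: lowest address holds the least-significant byte.
Reassemble most-significant byte first: B3 14 A2 6E 68 47 E8 8D → 0xB314A26E6847E88D.
0xB314A26E6847E88D = 12904117427402958989.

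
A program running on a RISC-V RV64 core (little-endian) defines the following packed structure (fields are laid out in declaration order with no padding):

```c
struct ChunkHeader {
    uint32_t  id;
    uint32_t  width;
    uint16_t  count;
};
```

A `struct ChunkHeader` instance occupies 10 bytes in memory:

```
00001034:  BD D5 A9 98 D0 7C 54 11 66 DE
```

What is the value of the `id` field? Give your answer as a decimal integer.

`id` is the first field, at byte offset 0, occupying 4 bytes.
Bytes at offsets 0..3: BD D5 A9 98.
In little-endian order the low byte comes first in memory.
Reassemble most-significant byte first: 98 A9 D5 BD → 0x98A9D5BD.
0x98A9D5BD = 2561267133.

2561267133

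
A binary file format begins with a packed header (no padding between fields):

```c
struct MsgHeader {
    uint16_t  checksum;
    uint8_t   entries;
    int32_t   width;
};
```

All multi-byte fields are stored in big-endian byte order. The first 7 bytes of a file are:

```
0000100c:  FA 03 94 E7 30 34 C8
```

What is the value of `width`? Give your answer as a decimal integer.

-416271160

`width` follows `checksum` (2 B), `entries` (1 B), so it starts at offset 2 + 1 = 3 and occupies 4 bytes.
Bytes at offsets 3..6: E7 30 34 C8.
Big-endian: lowest address holds the most-significant byte.
The bytes are already most-significant first: 0xE73034C8.
Top bit is set, so as a signed 32-bit value this is 0xE73034C8 − 2^32 = -416271160.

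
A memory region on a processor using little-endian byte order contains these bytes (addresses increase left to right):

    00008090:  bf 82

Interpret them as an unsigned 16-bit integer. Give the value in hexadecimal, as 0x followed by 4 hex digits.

In little-endian order the low byte comes first in memory.
Reassemble most-significant byte first: 82 BF → 0x82BF.

0x82BF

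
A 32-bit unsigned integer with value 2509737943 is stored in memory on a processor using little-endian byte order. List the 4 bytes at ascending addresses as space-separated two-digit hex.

2509737943 in hexadecimal, padded to 32 bits, is 0x95978FD7.
Split into bytes (most-significant first): 95 97 8F D7.
Little-endian: lowest address holds the least-significant byte.
So at ascending addresses the bytes are D7 8F 97 95.

D7 8F 97 95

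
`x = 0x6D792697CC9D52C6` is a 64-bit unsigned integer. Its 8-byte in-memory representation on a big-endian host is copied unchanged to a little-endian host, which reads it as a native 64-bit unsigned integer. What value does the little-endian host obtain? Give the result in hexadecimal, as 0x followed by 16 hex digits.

Stored big-endian, the bytes at ascending addresses are 6D 79 26 97 CC 9D 52 C6.
Read back as little-endian, the first byte is least significant, giving 0xC6529DCC9726796D.

0xC6529DCC9726796D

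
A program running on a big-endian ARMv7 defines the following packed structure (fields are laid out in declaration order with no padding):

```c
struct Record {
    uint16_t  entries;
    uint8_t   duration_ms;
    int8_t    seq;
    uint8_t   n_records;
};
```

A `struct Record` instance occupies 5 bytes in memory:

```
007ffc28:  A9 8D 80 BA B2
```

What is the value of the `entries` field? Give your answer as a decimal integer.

`entries` is the first field, at byte offset 0, occupying 2 bytes.
Bytes at offsets 0..1: A9 8D.
Big-endian stores the most-significant byte at the lowest address.
The bytes are already most-significant first: 0xA98D.
0xA98D = 43405.

43405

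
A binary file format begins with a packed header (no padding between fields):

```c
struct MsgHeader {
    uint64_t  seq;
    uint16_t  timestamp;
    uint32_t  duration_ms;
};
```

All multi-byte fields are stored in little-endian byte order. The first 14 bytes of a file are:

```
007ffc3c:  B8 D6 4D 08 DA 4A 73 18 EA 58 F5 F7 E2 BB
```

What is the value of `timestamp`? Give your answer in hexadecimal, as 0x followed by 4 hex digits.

`timestamp` follows `seq` (8 bytes), so it starts at byte offset 8 and occupies 2 bytes.
Bytes at offsets 8..9: EA 58.
Little-endian stores the least-significant byte at the lowest address.
Reassemble most-significant byte first: 58 EA → 0x58EA.

0x58EA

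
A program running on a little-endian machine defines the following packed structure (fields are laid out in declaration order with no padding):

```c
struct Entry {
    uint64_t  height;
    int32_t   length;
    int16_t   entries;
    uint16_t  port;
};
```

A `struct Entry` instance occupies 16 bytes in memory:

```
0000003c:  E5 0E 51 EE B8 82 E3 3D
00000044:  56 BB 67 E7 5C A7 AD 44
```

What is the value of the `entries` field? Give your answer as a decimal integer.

`entries` follows `height` (8 B), `length` (4 B), so it starts at offset 8 + 4 = 12 and occupies 2 bytes.
Bytes at offsets 12..13: 5C A7.
Little-endian stores the least-significant byte at the lowest address.
Reassemble most-significant byte first: A7 5C → 0xA75C.
Top bit is set, so as a signed 16-bit value this is 0xA75C − 2^16 = -22692.

-22692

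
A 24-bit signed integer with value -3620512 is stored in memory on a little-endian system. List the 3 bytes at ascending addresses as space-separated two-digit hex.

Two's complement of -3620512 in 24 bits: 3620512 = 0x373EA0; invert → 0xC8C15F; add 1 → 0xC8C160.
Split into bytes (most-significant first): C8 C1 60.
In little-endian order the low byte comes first in memory.
So at ascending addresses the bytes are 60 C1 C8.

60 C1 C8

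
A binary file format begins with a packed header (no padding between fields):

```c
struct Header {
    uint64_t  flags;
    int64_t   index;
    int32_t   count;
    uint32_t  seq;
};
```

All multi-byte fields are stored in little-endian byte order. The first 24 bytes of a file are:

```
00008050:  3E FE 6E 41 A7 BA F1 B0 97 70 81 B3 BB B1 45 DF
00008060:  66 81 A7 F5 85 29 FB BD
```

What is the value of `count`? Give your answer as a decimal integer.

-173571738

`count` follows `flags` (8 B), `index` (8 B), so it starts at offset 8 + 8 = 16 and occupies 4 bytes.
Bytes at offsets 16..19: 66 81 A7 F5.
In little-endian order the low byte comes first in memory.
Reassemble most-significant byte first: F5 A7 81 66 → 0xF5A78166.
Top bit is set, so as a signed 32-bit value this is 0xF5A78166 − 2^32 = -173571738.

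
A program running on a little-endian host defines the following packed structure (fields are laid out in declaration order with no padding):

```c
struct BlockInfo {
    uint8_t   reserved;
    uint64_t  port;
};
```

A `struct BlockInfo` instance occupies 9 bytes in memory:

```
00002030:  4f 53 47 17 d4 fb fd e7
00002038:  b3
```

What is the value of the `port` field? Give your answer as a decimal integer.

12963609310446176083

`port` follows `reserved` (1 byte), so it starts at byte offset 1 and occupies 8 bytes.
Bytes at offsets 1..8: 53 47 17 D4 FB FD E7 B3.
Little-endian: lowest address holds the least-significant byte.
Reassemble most-significant byte first: B3 E7 FD FB D4 17 47 53 → 0xB3E7FDFBD4174753.
0xB3E7FDFBD4174753 = 12963609310446176083.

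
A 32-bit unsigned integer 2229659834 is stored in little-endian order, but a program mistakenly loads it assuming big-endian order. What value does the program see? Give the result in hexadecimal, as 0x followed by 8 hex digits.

0xBAE8E584

2229659834 in 32-bit hexadecimal is 0x84E5E8BA.
Stored little-endian, the bytes at ascending addresses are BA E8 E5 84.
Read back as big-endian, the last byte is least significant, giving 0xBAE8E584.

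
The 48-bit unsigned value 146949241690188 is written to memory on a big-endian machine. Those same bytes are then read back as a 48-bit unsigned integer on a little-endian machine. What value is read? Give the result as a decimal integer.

84492094645893

146949241690188 in 48-bit hexadecimal is 0x85A64959D84C.
Stored big-endian, the bytes at ascending addresses are 85 A6 49 59 D8 4C.
Read back as little-endian, the first byte is least significant, giving 0x4CD85949A685.
0x4CD85949A685 = 84492094645893.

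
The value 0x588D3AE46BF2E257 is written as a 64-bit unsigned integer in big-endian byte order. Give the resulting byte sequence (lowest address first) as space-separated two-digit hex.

Split into bytes (most-significant first): 58 8D 3A E4 6B F2 E2 57.
Big-endian: lowest address holds the most-significant byte.
So the memory order matches the most-significant-first order: 58 8D 3A E4 6B F2 E2 57.

58 8D 3A E4 6B F2 E2 57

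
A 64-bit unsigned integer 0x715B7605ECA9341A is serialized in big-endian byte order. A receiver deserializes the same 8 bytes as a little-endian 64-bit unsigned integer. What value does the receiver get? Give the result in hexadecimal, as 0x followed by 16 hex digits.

Stored big-endian, the bytes at ascending addresses are 71 5B 76 05 EC A9 34 1A.
Read back as little-endian, the first byte is least significant, giving 0x1A34A9EC05765B71.

0x1A34A9EC05765B71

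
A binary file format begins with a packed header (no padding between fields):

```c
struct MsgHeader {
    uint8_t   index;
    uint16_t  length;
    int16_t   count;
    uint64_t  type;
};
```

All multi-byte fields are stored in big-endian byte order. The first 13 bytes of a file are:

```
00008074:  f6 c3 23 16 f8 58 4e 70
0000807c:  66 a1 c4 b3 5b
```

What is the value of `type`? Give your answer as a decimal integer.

`type` follows `index` (1 B), `length` (2 B), `count` (2 B), so it starts at offset 1 + 2 + 2 = 5 and occupies 8 bytes.
Bytes at offsets 5..12: 58 4E 70 66 A1 C4 B3 5B.
Big-endian stores the most-significant byte at the lowest address.
The bytes are already most-significant first: 0x584E7066A1C4B35B.
0x584E7066A1C4B35B = 6363146909624087387.

6363146909624087387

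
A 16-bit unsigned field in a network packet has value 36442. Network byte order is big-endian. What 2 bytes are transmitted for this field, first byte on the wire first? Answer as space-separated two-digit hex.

36442 in hexadecimal, padded to 16 bits, is 0x8E5A.
Split into bytes (most-significant first): 8E 5A.
Big-endian stores the most-significant byte at the lowest address.
So the memory order matches the most-significant-first order: 8E 5A.

8E 5A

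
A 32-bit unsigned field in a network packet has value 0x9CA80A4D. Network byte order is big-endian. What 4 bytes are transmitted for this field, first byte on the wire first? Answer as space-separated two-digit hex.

Split into bytes (most-significant first): 9C A8 0A 4D.
Big-endian stores the most-significant byte at the lowest address.
So the memory order matches the most-significant-first order: 9C A8 0A 4D.

9C A8 0A 4D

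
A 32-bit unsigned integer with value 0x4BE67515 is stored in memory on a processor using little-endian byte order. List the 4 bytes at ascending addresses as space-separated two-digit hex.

Split into bytes (most-significant first): 4B E6 75 15.
In little-endian order the low byte comes first in memory.
So at ascending addresses the bytes are 15 75 E6 4B.

15 75 E6 4B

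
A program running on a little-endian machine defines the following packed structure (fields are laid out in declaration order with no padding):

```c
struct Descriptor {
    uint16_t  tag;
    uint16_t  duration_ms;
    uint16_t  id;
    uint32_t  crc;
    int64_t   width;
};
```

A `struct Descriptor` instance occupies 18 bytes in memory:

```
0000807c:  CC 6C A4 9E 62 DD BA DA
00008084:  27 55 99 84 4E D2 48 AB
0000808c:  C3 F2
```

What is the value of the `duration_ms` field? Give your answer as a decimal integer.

`duration_ms` follows `tag` (2 bytes), so it starts at byte offset 2 and occupies 2 bytes.
Bytes at offsets 2..3: A4 9E.
In little-endian order the low byte comes first in memory.
Reassemble most-significant byte first: 9E A4 → 0x9EA4.
0x9EA4 = 40612.

40612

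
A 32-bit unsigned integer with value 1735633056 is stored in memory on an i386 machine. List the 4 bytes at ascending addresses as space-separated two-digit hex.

1735633056 in hexadecimal, padded to 32 bits, is 0x6773A8A0.
Split into bytes (most-significant first): 67 73 A8 A0.
Little-endian stores the least-significant byte at the lowest address.
So at ascending addresses the bytes are A0 A8 73 67.

A0 A8 73 67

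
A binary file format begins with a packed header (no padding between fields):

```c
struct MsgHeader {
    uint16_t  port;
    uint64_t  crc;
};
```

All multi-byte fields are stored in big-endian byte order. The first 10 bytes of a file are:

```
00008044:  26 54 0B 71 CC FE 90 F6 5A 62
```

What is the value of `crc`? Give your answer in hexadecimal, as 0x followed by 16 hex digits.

0x0B71CCFE90F65A62

`crc` follows `port` (2 bytes), so it starts at byte offset 2 and occupies 8 bytes.
Bytes at offsets 2..9: 0B 71 CC FE 90 F6 5A 62.
Big-endian: lowest address holds the most-significant byte.
The bytes are already most-significant first: 0x0B71CCFE90F65A62.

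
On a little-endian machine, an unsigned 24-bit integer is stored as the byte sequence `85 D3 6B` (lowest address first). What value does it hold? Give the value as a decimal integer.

7066501

Little-endian: lowest address holds the least-significant byte.
Reassemble most-significant byte first: 6B D3 85 → 0x6BD385.
0x6BD385 = 7066501.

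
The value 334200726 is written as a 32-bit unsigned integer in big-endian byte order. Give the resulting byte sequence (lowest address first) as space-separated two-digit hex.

334200726 in hexadecimal, padded to 32 bits, is 0x13EB7F96.
Split into bytes (most-significant first): 13 EB 7F 96.
Big-endian: lowest address holds the most-significant byte.
So the memory order matches the most-significant-first order: 13 EB 7F 96.

13 EB 7F 96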